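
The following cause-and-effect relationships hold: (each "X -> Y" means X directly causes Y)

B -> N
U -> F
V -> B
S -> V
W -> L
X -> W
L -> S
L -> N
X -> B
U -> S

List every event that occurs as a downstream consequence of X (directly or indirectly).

B, L, N, S, V, W

Direct effects: W, B.
2 steps out: L, N.
3 steps out: S.
4 steps out: V.
Not reachable from it: U, F.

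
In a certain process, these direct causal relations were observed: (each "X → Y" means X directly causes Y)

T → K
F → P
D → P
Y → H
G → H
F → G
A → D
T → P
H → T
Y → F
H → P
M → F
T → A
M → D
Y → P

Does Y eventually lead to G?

Yes

There is a causal chain: Y → F → G.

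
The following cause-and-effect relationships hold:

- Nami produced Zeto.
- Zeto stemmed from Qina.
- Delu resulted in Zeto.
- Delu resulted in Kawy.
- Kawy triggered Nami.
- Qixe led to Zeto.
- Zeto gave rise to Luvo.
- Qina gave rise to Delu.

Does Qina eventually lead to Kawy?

Yes

There is a causal chain: Qina → Delu → Kawy.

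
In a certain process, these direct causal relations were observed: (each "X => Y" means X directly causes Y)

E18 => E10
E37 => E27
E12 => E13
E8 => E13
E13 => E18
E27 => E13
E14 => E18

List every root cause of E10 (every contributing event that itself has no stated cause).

Tracing upstream from E10: E10 ← E18 ← E14.
A separate upstream branch: E10 ← E18 ← E13 ← E12.
A separate upstream branch: E10 ← E18 ← E13 ← E27 ← E37.
A separate upstream branch: E10 ← E18 ← E13 ← E8.
Each of those chain origins has no stated cause.

E12, E14, E37, E8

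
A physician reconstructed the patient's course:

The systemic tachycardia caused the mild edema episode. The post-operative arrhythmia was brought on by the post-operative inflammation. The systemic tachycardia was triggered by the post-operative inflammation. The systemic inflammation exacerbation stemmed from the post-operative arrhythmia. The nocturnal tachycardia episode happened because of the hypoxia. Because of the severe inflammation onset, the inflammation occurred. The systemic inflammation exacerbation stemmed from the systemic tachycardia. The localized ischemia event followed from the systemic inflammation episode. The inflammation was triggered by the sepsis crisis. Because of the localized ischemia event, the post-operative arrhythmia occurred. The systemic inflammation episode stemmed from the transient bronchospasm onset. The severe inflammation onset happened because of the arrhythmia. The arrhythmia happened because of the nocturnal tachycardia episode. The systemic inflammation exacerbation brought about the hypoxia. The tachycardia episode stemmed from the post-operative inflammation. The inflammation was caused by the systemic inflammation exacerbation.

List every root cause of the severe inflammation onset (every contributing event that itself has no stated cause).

the post-operative inflammation, the transient bronchospasm onset

Tracing upstream from the severe inflammation onset: the severe inflammation onset ← the arrhythmia ← the nocturnal tachycardia episode ← the hypoxia ← the systemic inflammation exacerbation ← the systemic tachycardia ← the post-operative inflammation.
A separate upstream branch: the severe inflammation onset ← the arrhythmia ← the nocturnal tachycardia episode ← the hypoxia ← the systemic inflammation exacerbation ← the post-operative arrhythmia ← the localized ischemia event ← the systemic inflammation episode ← the transient bronchospasm onset.
Each of those chain origins has no stated cause.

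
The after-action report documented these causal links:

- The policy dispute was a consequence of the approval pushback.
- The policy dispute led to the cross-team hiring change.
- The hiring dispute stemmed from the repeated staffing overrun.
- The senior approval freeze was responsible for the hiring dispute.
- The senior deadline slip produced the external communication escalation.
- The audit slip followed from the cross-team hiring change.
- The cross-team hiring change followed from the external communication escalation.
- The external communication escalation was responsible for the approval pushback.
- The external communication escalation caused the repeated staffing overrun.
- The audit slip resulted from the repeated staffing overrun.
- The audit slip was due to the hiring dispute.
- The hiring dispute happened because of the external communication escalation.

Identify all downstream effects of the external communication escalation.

Direct effects: the approval pushback, the repeated staffing overrun, the hiring dispute, the cross-team hiring change.
2 steps out: the policy dispute, the audit slip.
Not reachable from it: the senior deadline slip, the senior approval freeze.

the approval pushback, the audit slip, the cross-team hiring change, the hiring dispute, the policy dispute, the repeated staffing overrun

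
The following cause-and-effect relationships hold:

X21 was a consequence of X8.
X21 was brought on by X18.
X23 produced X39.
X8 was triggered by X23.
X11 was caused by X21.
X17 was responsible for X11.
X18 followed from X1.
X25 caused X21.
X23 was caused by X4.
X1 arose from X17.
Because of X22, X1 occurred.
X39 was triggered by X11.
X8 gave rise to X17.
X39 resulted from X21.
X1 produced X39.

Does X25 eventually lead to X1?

X25 leads to X21, X11, X39; X1 is not among them.

No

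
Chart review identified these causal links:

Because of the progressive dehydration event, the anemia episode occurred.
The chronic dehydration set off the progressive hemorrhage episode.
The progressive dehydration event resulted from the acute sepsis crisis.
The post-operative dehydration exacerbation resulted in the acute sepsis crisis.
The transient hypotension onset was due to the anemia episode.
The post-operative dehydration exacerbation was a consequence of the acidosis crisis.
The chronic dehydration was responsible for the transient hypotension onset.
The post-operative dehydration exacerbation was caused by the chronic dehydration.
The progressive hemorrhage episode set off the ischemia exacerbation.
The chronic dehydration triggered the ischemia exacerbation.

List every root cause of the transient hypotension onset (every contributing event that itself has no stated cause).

Tracing upstream from the transient hypotension onset: the transient hypotension onset ← the chronic dehydration.
A separate upstream branch: the transient hypotension onset ← the anemia episode ← the progressive dehydration event ← the acute sepsis crisis ← the post-operative dehydration exacerbation ← the acidosis crisis.
Each of those chain origins has no stated cause.

the acidosis crisis, the chronic dehydration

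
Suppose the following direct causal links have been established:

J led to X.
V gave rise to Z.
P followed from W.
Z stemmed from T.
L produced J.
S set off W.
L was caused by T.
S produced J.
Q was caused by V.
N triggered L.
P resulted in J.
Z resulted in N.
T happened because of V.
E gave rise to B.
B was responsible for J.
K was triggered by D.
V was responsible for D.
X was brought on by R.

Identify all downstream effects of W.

J, P, X

Direct effects: P.
2 steps out: J.
3 steps out: X.
Not reachable from it: V, D, E, S, Q, K, T, Z, N, R, B, L.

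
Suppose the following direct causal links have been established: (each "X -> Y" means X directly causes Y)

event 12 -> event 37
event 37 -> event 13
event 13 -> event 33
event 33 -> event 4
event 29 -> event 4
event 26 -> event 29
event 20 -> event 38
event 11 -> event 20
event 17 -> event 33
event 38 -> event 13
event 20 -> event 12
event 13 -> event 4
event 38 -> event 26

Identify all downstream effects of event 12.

event 13, event 33, event 37, event 4

Direct effects: event 37.
2 steps out: event 13.
3 steps out: event 33, event 4.
Not reachable from it: event 11, event 20, event 38, event 26, event 29, event 17.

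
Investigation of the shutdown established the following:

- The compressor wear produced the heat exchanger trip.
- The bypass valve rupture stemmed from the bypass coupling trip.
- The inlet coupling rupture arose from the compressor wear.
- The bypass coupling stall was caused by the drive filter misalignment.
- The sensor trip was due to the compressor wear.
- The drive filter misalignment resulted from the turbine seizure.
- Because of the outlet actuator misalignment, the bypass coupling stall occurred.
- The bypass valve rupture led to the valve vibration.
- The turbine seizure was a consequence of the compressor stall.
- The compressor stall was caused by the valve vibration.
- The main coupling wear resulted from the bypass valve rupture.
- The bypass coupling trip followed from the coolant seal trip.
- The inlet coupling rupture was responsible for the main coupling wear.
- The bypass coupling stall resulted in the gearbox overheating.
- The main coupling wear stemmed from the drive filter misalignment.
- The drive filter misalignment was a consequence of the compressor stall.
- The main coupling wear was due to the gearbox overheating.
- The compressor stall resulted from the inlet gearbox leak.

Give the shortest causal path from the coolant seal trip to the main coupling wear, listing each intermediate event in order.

the coolant seal trip → the bypass coupling trip → the bypass valve rupture → the main coupling wear

the coolant seal trip → the bypass coupling trip
the bypass coupling trip → the bypass valve rupture
the bypass valve rupture → the main coupling wear
Length: 3 steps.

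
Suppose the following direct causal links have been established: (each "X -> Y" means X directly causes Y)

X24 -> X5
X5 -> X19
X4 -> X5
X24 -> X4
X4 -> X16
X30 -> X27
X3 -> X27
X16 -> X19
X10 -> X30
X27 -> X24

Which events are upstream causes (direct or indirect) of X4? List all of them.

X10, X24, X27, X3, X30

Immediate cause of X4: X24.
Further upstream: X10, X30, X27, X3.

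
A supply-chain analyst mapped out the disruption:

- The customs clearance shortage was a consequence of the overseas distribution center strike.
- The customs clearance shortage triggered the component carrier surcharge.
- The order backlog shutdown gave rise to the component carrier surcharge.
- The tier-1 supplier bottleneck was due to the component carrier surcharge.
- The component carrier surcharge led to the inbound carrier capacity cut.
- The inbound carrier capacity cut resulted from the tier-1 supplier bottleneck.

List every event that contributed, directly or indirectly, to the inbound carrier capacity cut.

the component carrier surcharge, the customs clearance shortage, the order backlog shutdown, the overseas distribution center strike, the tier-1 supplier bottleneck

Immediate causes of the inbound carrier capacity cut: the component carrier surcharge, the tier-1 supplier bottleneck.
Further upstream: the overseas distribution center strike, the customs clearance shortage, the order backlog shutdown.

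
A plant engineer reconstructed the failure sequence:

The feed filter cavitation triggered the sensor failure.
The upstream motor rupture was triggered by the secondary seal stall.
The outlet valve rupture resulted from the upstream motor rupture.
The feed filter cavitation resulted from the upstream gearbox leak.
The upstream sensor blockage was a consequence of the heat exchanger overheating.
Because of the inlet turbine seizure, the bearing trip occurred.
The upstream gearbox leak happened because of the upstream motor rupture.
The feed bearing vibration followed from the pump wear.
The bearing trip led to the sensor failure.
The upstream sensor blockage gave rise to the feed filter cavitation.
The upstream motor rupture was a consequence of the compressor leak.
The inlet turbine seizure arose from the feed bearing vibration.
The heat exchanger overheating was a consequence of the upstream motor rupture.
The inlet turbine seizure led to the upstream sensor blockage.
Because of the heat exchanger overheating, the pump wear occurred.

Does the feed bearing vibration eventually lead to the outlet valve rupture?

No

The feed bearing vibration leads to the inlet turbine seizure, the bearing trip, the upstream sensor blockage, the feed filter cavitation, the sensor failure; the outlet valve rupture is not among them.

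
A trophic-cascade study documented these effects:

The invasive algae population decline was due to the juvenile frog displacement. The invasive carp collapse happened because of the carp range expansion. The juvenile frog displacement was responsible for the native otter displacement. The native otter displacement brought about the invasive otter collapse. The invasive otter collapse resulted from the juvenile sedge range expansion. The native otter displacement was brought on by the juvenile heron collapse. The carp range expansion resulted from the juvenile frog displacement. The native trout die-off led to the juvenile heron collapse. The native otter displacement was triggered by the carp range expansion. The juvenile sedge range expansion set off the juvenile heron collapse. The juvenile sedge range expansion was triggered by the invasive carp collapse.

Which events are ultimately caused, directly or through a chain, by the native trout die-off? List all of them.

the invasive otter collapse, the juvenile heron collapse, the native otter displacement

Direct effects: the juvenile heron collapse.
2 steps out: the native otter displacement.
3 steps out: the invasive otter collapse.
Not reachable from it: the juvenile frog displacement, the carp range expansion, the invasive algae population decline, the invasive carp collapse, the juvenile sedge range expansion.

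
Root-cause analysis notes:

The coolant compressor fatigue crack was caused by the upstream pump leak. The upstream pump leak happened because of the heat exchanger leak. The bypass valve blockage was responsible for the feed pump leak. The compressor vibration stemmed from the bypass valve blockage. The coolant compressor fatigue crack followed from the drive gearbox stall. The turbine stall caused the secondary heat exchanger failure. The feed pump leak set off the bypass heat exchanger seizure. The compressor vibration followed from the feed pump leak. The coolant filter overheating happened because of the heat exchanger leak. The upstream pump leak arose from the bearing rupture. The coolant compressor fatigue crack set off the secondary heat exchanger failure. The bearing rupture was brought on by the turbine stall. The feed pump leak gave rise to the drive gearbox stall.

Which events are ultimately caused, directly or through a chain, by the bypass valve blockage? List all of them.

Direct effects: the feed pump leak, the compressor vibration.
2 steps out: the bypass heat exchanger seizure, the drive gearbox stall.
3 steps out: the coolant compressor fatigue crack.
4 steps out: the secondary heat exchanger failure.
Not reachable from it: the heat exchanger leak, the coolant filter overheating, the turbine stall, the bearing rupture, the upstream pump leak.

the bypass heat exchanger seizure, the compressor vibration, the coolant compressor fatigue crack, the drive gearbox stall, the feed pump leak, the secondary heat exchanger failure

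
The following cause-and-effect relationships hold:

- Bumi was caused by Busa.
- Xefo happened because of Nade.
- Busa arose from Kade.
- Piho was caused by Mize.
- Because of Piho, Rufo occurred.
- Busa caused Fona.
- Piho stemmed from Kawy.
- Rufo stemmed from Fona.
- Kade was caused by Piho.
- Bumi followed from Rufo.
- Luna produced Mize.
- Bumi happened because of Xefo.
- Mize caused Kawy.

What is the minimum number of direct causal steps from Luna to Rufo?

Shortest chain: Luna → Mize → Piho → Rufo.

3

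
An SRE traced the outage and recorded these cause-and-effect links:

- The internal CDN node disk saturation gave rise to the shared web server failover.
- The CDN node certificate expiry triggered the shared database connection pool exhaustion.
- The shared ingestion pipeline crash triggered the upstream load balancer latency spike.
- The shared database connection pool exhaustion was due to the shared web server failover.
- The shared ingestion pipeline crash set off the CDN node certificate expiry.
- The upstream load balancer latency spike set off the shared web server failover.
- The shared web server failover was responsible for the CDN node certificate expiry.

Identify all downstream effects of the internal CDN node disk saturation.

Direct effects: the shared web server failover.
2 steps out: the CDN node certificate expiry, the shared database connection pool exhaustion.
Not reachable from it: the shared ingestion pipeline crash, the upstream load balancer latency spike.

the CDN node certificate expiry, the shared database connection pool exhaustion, the shared web server failover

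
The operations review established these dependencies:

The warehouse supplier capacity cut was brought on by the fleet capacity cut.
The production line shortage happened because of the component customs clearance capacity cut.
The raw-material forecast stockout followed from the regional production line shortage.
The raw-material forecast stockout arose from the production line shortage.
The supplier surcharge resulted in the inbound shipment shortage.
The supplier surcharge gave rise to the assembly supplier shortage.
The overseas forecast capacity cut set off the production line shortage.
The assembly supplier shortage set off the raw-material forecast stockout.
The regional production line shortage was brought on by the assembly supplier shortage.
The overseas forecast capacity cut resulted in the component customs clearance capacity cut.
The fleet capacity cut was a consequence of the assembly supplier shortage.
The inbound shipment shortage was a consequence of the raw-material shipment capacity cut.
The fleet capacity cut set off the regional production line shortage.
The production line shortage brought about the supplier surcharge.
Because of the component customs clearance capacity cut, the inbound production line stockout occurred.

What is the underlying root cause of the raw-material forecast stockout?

Tracing upstream from the raw-material forecast stockout: the raw-material forecast stockout ← the production line shortage ← the overseas forecast capacity cut.
The overseas forecast capacity cut has no stated cause, so it is the root.

the overseas forecast capacity cut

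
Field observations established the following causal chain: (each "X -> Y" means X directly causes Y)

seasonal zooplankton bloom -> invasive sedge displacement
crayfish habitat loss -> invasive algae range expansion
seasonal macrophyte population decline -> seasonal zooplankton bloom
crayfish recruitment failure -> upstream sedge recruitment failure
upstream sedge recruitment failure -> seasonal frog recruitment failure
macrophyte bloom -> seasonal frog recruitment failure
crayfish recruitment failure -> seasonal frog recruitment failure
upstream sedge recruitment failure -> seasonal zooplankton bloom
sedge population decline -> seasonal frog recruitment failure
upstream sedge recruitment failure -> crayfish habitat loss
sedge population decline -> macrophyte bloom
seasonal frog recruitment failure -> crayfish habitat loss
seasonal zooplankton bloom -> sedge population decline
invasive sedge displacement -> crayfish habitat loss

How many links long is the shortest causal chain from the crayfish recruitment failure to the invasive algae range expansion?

3

Shortest chain: the crayfish recruitment failure → the upstream sedge recruitment failure → the crayfish habitat loss → the invasive algae range expansion.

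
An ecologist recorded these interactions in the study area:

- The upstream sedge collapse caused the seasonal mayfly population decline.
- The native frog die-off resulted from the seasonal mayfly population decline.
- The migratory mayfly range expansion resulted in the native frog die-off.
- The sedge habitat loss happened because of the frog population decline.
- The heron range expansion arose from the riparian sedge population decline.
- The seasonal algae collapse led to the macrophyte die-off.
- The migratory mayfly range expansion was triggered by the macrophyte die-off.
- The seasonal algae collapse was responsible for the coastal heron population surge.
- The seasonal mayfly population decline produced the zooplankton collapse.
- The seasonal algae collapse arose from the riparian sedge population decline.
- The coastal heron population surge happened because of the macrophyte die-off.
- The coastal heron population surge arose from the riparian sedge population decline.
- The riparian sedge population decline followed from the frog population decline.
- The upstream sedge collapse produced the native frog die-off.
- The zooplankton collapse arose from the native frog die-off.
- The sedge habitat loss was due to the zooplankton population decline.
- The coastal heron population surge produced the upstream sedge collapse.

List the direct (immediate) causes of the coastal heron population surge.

the macrophyte die-off, the riparian sedge population decline, the seasonal algae collapse

Upstream contributors include the frog population decline, but only the macrophyte die-off, the riparian sedge population decline, the seasonal algae collapse feed directly into the coastal heron population surge.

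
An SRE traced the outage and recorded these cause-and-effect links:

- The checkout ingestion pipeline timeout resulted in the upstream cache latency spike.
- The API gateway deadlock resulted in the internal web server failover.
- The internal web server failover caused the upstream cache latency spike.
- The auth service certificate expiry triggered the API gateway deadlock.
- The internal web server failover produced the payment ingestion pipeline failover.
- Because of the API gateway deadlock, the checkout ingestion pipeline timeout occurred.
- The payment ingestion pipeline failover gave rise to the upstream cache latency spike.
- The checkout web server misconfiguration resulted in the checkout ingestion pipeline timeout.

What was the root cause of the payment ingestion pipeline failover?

the auth service certificate expiry

Tracing upstream from the payment ingestion pipeline failover: the payment ingestion pipeline failover ← the internal web server failover ← the API gateway deadlock ← the auth service certificate expiry.
The auth service certificate expiry has no stated cause, so it is the root.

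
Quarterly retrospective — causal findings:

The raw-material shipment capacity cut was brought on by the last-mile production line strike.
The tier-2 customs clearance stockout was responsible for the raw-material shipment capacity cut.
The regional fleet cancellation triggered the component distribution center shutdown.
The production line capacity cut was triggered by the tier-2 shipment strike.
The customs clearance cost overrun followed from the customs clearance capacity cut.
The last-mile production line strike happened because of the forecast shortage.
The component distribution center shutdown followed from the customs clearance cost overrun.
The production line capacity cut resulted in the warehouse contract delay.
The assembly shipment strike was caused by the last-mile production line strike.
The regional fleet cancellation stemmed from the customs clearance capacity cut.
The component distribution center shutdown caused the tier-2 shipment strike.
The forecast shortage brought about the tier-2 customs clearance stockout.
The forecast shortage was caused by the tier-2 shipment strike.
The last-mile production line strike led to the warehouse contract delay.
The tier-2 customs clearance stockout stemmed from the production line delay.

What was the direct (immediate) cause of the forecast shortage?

Upstream contributors include the customs clearance capacity cut, the customs clearance cost overrun, the regional fleet cancellation, the component distribution center shutdown, but only the tier-2 shipment strike feeds directly into the forecast shortage.

the tier-2 shipment strike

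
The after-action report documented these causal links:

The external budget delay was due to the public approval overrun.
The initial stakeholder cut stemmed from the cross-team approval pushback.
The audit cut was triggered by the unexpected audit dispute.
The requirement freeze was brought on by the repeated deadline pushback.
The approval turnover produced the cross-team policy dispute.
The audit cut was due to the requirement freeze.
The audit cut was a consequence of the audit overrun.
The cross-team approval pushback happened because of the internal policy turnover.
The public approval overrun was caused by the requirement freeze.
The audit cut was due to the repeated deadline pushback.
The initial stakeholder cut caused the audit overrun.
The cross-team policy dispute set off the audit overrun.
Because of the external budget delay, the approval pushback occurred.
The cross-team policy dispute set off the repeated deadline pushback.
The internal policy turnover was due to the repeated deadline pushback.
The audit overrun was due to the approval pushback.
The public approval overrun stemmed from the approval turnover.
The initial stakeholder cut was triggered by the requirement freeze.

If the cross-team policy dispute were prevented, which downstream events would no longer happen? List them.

Downstream of the cross-team policy dispute: the repeated deadline pushback, the internal policy turnover, the requirement freeze, the public approval overrun, the external budget delay, the approval pushback, the cross-team approval pushback, the initial stakeholder cut, the audit overrun, the audit cut.
Of those, still caused via another path: the public approval overrun, the external budget delay, the approval pushback, the audit overrun, the audit cut.
The remainder have no surviving cause.

the cross-team approval pushback, the initial stakeholder cut, the internal policy turnover, the repeated deadline pushback, the requirement freeze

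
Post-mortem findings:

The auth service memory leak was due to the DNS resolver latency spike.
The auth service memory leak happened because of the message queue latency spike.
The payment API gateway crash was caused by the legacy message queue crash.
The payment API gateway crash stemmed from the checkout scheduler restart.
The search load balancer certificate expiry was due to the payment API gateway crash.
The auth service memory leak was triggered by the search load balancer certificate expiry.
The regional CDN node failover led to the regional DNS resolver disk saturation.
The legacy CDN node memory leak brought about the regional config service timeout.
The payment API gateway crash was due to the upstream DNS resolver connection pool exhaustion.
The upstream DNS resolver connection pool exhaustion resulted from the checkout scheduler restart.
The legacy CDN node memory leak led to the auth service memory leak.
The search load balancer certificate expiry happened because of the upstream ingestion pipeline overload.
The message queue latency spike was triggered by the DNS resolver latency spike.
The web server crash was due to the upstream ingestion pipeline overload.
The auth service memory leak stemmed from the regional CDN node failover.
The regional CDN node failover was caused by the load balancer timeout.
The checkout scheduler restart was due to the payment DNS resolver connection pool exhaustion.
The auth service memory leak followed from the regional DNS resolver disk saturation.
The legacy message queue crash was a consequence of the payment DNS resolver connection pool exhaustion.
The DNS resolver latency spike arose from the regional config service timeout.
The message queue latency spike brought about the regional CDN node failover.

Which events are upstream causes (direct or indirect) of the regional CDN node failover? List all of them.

the DNS resolver latency spike, the legacy CDN node memory leak, the load balancer timeout, the message queue latency spike, the regional config service timeout

Immediate causes of the regional CDN node failover: the load balancer timeout, the message queue latency spike.
Further upstream: the legacy CDN node memory leak, the regional config service timeout, the DNS resolver latency spike.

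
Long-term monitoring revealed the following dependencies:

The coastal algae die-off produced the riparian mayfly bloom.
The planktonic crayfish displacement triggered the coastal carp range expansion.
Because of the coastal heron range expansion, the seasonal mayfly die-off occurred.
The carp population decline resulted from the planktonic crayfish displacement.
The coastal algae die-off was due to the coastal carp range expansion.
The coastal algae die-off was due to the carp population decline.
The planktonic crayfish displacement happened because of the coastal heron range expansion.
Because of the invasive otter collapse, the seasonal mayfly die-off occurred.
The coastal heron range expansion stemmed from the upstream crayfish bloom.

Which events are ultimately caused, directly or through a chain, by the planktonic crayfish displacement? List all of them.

Direct effects: the coastal carp range expansion, the carp population decline.
2 steps out: the coastal algae die-off.
3 steps out: the riparian mayfly bloom.
Not reachable from it: the upstream crayfish bloom, the coastal heron range expansion, the seasonal mayfly die-off, the invasive otter collapse.

the carp population decline, the coastal algae die-off, the coastal carp range expansion, the riparian mayfly bloom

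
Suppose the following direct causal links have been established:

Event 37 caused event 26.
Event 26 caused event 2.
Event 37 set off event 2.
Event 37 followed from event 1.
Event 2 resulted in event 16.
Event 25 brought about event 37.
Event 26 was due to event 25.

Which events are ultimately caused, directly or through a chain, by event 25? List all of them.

Direct effects: event 37, event 26.
2 steps out: event 2.
3 steps out: event 16.
Not reachable from it: event 1.

event 16, event 2, event 26, event 37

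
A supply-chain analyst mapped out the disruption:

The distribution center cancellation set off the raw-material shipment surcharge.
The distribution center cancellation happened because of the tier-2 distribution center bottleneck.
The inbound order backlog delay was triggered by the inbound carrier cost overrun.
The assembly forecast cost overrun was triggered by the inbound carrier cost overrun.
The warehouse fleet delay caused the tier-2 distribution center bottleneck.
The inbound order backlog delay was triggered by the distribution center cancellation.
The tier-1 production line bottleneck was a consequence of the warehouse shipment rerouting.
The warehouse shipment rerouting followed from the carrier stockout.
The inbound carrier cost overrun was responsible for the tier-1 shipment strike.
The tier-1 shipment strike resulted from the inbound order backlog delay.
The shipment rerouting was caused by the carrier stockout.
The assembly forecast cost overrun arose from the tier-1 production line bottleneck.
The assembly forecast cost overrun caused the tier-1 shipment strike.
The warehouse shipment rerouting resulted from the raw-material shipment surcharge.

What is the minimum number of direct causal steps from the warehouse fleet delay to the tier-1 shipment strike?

Shortest chain: the warehouse fleet delay → the tier-2 distribution center bottleneck → the distribution center cancellation → the inbound order backlog delay → the tier-1 shipment strike.

4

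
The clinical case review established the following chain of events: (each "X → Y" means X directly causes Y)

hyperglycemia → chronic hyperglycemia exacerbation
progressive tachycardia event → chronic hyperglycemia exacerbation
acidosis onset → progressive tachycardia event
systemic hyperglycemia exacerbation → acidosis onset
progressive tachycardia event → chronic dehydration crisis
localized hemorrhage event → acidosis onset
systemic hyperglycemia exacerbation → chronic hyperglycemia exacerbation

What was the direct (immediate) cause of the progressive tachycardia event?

the acidosis onset

Upstream contributors include the systemic hyperglycemia exacerbation, the localized hemorrhage event, but only the acidosis onset feeds directly into the progressive tachycardia event.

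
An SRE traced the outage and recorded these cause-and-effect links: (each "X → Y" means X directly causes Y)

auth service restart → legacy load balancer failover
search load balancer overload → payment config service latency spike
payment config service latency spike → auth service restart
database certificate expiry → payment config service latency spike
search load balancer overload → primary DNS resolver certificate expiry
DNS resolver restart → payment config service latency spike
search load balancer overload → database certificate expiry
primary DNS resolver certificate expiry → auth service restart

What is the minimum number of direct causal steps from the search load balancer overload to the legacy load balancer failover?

Shortest chain: the search load balancer overload → the payment config service latency spike → the auth service restart → the legacy load balancer failover.

3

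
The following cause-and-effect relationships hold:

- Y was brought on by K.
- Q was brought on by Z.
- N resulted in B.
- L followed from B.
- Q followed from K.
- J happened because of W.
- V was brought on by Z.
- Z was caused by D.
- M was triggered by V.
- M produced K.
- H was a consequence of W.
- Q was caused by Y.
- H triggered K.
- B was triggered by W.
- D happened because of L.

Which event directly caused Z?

D

Upstream contributors include W, B, L, N, but only D feeds directly into Z.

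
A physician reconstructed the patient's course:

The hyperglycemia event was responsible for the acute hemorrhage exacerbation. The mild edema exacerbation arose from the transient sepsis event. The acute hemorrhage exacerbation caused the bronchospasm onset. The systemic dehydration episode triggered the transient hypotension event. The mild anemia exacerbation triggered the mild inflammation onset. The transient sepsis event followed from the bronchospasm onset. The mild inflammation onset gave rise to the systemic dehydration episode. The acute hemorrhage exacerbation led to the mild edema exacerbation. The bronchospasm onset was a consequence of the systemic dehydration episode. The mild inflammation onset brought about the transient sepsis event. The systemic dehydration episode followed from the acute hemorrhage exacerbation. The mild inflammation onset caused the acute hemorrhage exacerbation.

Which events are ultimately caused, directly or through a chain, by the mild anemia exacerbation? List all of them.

the acute hemorrhage exacerbation, the bronchospasm onset, the mild edema exacerbation, the mild inflammation onset, the systemic dehydration episode, the transient hypotension event, the transient sepsis event

Direct effects: the mild inflammation onset.
2 steps out: the acute hemorrhage exacerbation, the systemic dehydration episode, the transient sepsis event.
3 steps out: the bronchospasm onset, the transient hypotension event, the mild edema exacerbation.
Not reachable from it: the hyperglycemia event.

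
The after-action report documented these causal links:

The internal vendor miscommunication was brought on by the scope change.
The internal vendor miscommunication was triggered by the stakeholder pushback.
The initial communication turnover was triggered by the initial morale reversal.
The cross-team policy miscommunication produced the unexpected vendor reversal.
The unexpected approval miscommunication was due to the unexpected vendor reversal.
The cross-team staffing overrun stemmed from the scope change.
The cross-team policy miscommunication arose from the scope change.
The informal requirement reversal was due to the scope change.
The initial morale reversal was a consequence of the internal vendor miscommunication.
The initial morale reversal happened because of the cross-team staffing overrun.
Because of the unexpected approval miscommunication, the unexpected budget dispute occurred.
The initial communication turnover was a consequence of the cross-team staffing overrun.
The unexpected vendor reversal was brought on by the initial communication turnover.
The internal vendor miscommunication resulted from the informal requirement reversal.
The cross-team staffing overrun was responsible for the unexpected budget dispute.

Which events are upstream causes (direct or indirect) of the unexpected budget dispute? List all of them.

Immediate causes of the unexpected budget dispute: the cross-team staffing overrun, the unexpected approval miscommunication.
Further upstream: the scope change, the informal requirement reversal, the cross-team policy miscommunication, the internal vendor miscommunication, the initial morale reversal, the initial communication turnover, the unexpected vendor reversal, the stakeholder pushback.

the cross-team policy miscommunication, the cross-team staffing overrun, the informal requirement reversal, the initial communication turnover, the initial morale reversal, the internal vendor miscommunication, the scope change, the stakeholder pushback, the unexpected approval miscommunication, the unexpected vendor reversal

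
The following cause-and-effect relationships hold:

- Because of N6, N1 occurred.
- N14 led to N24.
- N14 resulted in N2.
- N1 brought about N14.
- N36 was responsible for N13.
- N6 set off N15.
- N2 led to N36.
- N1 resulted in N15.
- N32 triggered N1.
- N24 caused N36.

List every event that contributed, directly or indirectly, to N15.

Immediate causes of N15: N6, N1.
Further upstream: N32.

N1, N32, N6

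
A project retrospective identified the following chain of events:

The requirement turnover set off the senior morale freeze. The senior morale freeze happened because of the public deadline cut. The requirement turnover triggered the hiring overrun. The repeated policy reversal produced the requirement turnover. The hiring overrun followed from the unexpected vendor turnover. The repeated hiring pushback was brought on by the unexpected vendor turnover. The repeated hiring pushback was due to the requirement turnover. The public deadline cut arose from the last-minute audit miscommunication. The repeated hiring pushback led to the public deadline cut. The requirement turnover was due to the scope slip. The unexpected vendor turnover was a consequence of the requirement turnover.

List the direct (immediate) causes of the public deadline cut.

the last-minute audit miscommunication, the repeated hiring pushback

Upstream contributors include the scope slip, the repeated policy reversal, the requirement turnover, the unexpected vendor turnover, but only the last-minute audit miscommunication, the repeated hiring pushback feed directly into the public deadline cut.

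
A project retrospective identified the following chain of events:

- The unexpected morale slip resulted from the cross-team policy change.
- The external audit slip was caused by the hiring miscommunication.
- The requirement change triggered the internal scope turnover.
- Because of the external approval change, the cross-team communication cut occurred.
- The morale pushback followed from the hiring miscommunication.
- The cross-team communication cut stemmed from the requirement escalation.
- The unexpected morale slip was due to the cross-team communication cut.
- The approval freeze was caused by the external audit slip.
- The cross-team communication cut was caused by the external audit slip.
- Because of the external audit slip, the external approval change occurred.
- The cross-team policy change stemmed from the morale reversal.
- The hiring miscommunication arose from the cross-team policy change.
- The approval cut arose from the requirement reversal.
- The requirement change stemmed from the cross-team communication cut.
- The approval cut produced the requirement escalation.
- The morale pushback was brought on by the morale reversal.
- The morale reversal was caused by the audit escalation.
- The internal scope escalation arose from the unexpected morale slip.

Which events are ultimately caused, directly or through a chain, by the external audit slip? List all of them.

Direct effects: the external approval change, the cross-team communication cut, the approval freeze.
2 steps out: the requirement change, the unexpected morale slip.
3 steps out: the internal scope turnover, the internal scope escalation.
Not reachable from it: the requirement reversal, the audit escalation, the morale reversal, the cross-team policy change, the hiring miscommunication, the approval cut, the requirement escalation, the morale pushback.

the approval freeze, the cross-team communication cut, the external approval change, the internal scope escalation, the internal scope turnover, the requirement change, the unexpected morale slip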